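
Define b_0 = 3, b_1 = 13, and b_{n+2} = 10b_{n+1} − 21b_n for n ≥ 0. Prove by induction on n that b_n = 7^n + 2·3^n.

Base cases: b_0 = 3 and 7^0 + 2·3^0 = 3; b_1 = 13 and 7^1 + 2·3^1 = 13.
Assume b_j = 7^j + 2·3^j for all 0 ≤ j ≤ m, where m ≥ 1.
Then b_{m+1} = 10b_m − 21b_{m−1} = 10·(7^m + 2·3^m) − 21·(7^{m−1} + 2·3^{m−1}) = (10·7 − 21)7^{m−1} + 2·(10·3 − 21)3^{m−1} = 49·7^{m−1} + 18·3^{m−1} = 7^{m+1} + 2·3^{m+1}.
So the formula holds for m+1, and by strong induction b_n = 7^n + 2·3^n for all n ≥ 0.

b_n = 7^n + 2·3^n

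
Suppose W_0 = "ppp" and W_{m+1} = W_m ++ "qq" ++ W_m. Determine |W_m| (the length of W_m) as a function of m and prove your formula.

Claim: |W_m| = 5·2^m − 2.

Base case: |W_0| = 3, and 5·2^0 − 2 = 3.
Assume |W_r| = 5·2^r − 2.
Then |W_{r+1}| = |W_r| + 2 + |W_r| = 2|W_r| + 2 = 2(5·2^r − 2) + 2 = 5·2^{r+1} − 4 + 2 = 5·2^{r+1} − 2.
By induction, |W_m| = 5·2^m − 2 for all m ≥ 0.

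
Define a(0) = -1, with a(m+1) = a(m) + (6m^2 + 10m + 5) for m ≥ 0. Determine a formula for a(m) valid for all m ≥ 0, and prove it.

Claim: a(m) = 2m^3 + 2m^2 + m − 1.

Base case: a(0) = -1, and 2·0^3 + 2·0^2 + 0 − 1 = -1.
Assume a(r) = 2r^3 + 2r^2 + r − 1.
Then a(r+1) = a(r) + (6r^2 + 10r + 5) = (2r^3 + 2r^2 + r − 1) + (6r^2 + 10r + 5) = 2r^3 + 8r^2 + 11r + 4,
and 2·(r+1)^3 + 2·(r+1)^2 + (r+1) − 1 = 2r^3 + 8r^2 + 11r + 4.
This completes the inductive step, so a(m) = 2m^3 + 2m^2 + m − 1 for all m ≥ 0.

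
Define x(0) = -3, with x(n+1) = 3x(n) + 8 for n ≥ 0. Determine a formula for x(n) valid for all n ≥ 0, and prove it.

Claim: x(n) = 3^n − 4.

Base case: x(0) = -3, and 3^0 − 4 = 1 − 4 = -3.
Assume x(j) = 3^j − 4 for some j ≥ 0.
Then x(j+1) = 3x(j) + 8 = 3·(3^j − 4) + 8 = 3^{j+1} − 12 + 8 = 3^{j+1} − 4.
Hence x(n) = 3^n − 4 for every n ≥ 0, by induction.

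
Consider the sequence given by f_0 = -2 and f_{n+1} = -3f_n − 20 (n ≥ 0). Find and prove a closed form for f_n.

Claim: f_n = 3·(-3)^n − 5.

Base case: f_0 = -2, and 3·(-3)^0 − 5 = 3 − 5 = -2.
Assume f_k = 3·(-3)^k − 5 for some k ≥ 0.
Then f_{k+1} = -3f_k − 20 = -3·(3·(-3)^k − 5) − 20 = -9·(-3)^k + 15 − 20 = 3·(-3)^{k+1} − 5.
So the formula holds for k+1, and by induction f_n = 3·(-3)^n − 5 for all n ≥ 0.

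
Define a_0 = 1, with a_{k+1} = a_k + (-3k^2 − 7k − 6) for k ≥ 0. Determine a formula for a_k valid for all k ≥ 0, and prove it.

Claim: a_k = -k^3 − 2k^2 − 3k + 1.

Base case: a_0 = 1, and -0^3 − 2·0^2 − 3·0 + 1 = 1.
Assume a_r = -r^3 − 2r^2 − 3r + 1.
Then a_{r+1} = a_r + (-3r^2 − 7r − 6) = (-r^3 − 2r^2 − 3r + 1) + (-3r^2 − 7r − 6) = -r^3 − 5r^2 − 10r − 5,
and -(r+1)^3 − 2·(r+1)^2 − 3·(r+1) + 1 = -r^3 − 5r^2 − 10r − 5.
Hence a_k = -k^3 − 2k^2 − 3k + 1 for every k ≥ 0, by induction.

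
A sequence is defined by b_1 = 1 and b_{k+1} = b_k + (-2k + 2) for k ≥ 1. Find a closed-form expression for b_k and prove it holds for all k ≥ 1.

Claim: b_k = -k^2 + 3k − 1.

Base case: b_1 = 1, and -1^2 + 3·1 − 1 = 1.
Assume b_r = -r^2 + 3r − 1.
Then b_{r+1} = b_r + (-2r + 2) = (-r^2 + 3r − 1) + (-2r + 2) = -r^2 + r + 1,
and -(r+1)^2 + 3·(r+1) − 1 = -r^2 + r + 1.
Hence b_k = -k^2 + 3k − 1 for every k ≥ 1, by induction.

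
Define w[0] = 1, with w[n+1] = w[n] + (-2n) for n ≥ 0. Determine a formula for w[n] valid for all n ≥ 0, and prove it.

Claim: w[n] = -n^2 + n + 1.

Base case: w[0] = 1, and -0^2 + 0 + 1 = 1.
Assume w[m] = -m^2 + m + 1.
Then w[m+1] = w[m] + (-2m) = (-m^2 + m + 1) + (-2m) = -m^2 − m + 1,
and -(m+1)^2 + (m+1) + 1 = -m^2 − m + 1.
By induction, w[n] = -n^2 + n + 1 for all n ≥ 0.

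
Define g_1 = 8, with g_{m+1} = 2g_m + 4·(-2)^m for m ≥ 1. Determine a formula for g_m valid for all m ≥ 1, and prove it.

Claim: g_m = 3·2^m − (-2)^m.

Base case: g_1 = 8, and 3·2^1 − (-2)^1 = 6 + 2 = 8.
Assume g_r = 3·2^r − (-2)^r for some r ≥ 1.
Then g_{r+1} = 2g_r + 4·(-2)^r = 2·(3·2^r − (-2)^r) + 4·(-2)^r = 3·2^{r+1} − 2·(-2)^r + 4·(-2)^r = 3·2^{r+1} + 2·(-2)^r = 3·2^{r+1} − (-2)^{r+1}.
By induction, g_m = 3·2^m − (-2)^m for all m ≥ 1.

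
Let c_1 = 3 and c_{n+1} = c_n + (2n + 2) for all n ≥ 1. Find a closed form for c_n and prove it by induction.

Claim: c_n = n^2 + n + 1.

Base case: c_1 = 3, and 1^2 + 1 + 1 = 3.
Assume c_r = r^2 + r + 1.
Then c_{r+1} = c_r + (2r + 2) = (r^2 + r + 1) + (2r + 2) = r^2 + 3r + 3,
and (r+1)^2 + (r+1) + 1 = r^2 + 3r + 3.
This completes the inductive step, so c_n = n^2 + n + 1 for all n ≥ 1.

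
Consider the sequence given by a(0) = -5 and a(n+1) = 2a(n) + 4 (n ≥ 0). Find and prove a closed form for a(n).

Claim: a(n) = -2^n − 4.

Base case: a(0) = -5, and -2^0 − 4 = -1 − 4 = -5.
Assume a(k) = -2^k − 4 for some k ≥ 0.
Then a(k+1) = 2a(k) + 4 = 2·(-2^k − 4) + 4 = -2^{k+1} − 8 + 4 = -2^{k+1} − 4.
So the formula holds for k+1, and by induction a(n) = -2^n − 4 for all n ≥ 0.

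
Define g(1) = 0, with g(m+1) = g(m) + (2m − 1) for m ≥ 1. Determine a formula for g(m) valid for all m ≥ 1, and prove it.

Claim: g(m) = m^2 − 2m + 1.

Base case: g(1) = 0, and 1^2 − 2·1 + 1 = 0.
Assume g(k) = k^2 − 2k + 1.
Then g(k+1) = g(k) + (2k − 1) = (k^2 − 2k + 1) + (2k − 1) = k^2,
and (k+1)^2 − 2·(k+1) + 1 = k^2.
This completes the inductive step, so g(m) = m^2 − 2m + 1 for all m ≥ 1.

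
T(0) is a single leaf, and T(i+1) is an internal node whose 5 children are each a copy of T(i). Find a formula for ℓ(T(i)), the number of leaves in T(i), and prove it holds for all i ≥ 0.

Claim: ℓ(T(i)) = 5^i.

Base case: ℓ(T(0)) = 1, and 5^0 = 1.
Assume ℓ(T(m)) = 5^m.
Then ℓ(T(m+1)) = 5·ℓ(T(m)) = 5·5^m = 5^{m+1}.
So the formula holds for m+1, and by induction ℓ(T(i)) = 5^i for all i ≥ 0.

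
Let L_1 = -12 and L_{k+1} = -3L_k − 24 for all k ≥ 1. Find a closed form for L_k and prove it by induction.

Claim: L_k = 2·(-3)^k − 6.

Base case: L_1 = -12, and 2·(-3)^1 − 6 = -6 − 6 = -12.
Assume L_m = 2·(-3)^m − 6 for some m ≥ 1.
Then L_{m+1} = -3L_m − 24 = -3·(2·(-3)^m − 6) − 24 = -6·(-3)^m + 18 − 24 = 2·(-3)^{m+1} − 6.
Hence L_k = 2·(-3)^k − 6 for every k ≥ 1, by induction.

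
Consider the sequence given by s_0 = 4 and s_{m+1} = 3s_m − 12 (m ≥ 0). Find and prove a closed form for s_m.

Claim: s_m = -2·3^m + 6.

Base case: s_0 = 4, and -2·3^0 + 6 = -2 + 6 = 4.
Assume s_j = -2·3^j + 6 for some j ≥ 0.
Then s_{j+1} = 3s_j − 12 = 3·(-2·3^j + 6) − 12 = -6·3^j + 18 − 12 = -2·3^{j+1} + 6.
So the formula holds for j+1, and by induction s_m = -2·3^m + 6 for all m ≥ 0.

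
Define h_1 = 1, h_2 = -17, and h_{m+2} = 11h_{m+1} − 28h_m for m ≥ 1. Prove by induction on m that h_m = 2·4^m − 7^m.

Base cases: h_1 = 1 and 2·4^1 − 7^1 = 1; h_2 = -17 and 2·4^2 − 7^2 = -17.
Assume h_j = 2·4^j − 7^j for all 1 ≤ j ≤ r, where r ≥ 2.
Then h_{r+1} = 11h_r − 28h_{r−1} = 11·(2·4^r − 7^r) − 28·(2·4^{r−1} − 7^{r−1}) = 2·(11·4 − 28)4^{r−1} − (11·7 − 28)7^{r−1} = 32·4^{r−1} − 49·7^{r−1} = 2·4^{r+1} − 7^{r+1}.
This completes the inductive step, so h_m = 2·4^m − 7^m for all m ≥ 1.

h_m = 2·4^m − 7^m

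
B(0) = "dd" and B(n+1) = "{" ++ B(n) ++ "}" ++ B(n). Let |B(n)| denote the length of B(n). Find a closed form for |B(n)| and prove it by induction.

Claim: |B(n)| = 2^{n+2} − 2.

Base case: |B(0)| = 2, and 2^{0+2} − 2 = 2.
Assume |B(r)| = 2^{r+2} − 2.
Then |B(r+1)| = 1 + |B(r)| + 1 + |B(r)| = 2|B(r)| + 2 = 2(2^{r+2} − 2) + 2 = 2^{r+3} − 4 + 2 = 2^{r+3} − 2.
So the formula holds for r+1, and by induction |B(n)| = 2^{n+2} − 2 for all n ≥ 0.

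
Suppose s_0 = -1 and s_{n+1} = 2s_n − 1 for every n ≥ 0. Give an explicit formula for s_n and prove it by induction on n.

Claim: s_n = -2^{n+1} + 1.

Base case: s_0 = -1, and -2^{0+1} + 1 = -2 + 1 = -1.
Assume s_m = -2^{m+1} + 1 for some m ≥ 0.
Then s_{m+1} = 2s_m − 1 = 2·(-2^{m+1} + 1) − 1 = -2^{m+2} + 2 − 1 = -2^{m+2} + 1.
By induction, s_n = -2^{n+1} + 1 for all n ≥ 0.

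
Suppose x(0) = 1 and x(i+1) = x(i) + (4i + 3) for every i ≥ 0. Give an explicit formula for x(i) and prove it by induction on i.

Claim: x(i) = 2i^2 + i + 1.

Base case: x(0) = 1, and 2·0^2 + 0 + 1 = 1.
Assume x(m) = 2m^2 + m + 1.
Then x(m+1) = x(m) + (4m + 3) = (2m^2 + m + 1) + (4m + 3) = 2m^2 + 5m + 4,
and 2·(m+1)^2 + (m+1) + 1 = 2m^2 + 5m + 4.
By induction, x(i) = 2i^2 + i + 1 for all i ≥ 0.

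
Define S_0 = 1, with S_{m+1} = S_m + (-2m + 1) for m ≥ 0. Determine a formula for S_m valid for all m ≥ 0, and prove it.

Claim: S_m = -m^2 + 2m + 1.

Base case: S_0 = 1, and -0^2 + 2·0 + 1 = 1.
Assume S_k = -k^2 + 2k + 1.
Then S_{k+1} = S_k + (-2k + 1) = (-k^2 + 2k + 1) + (-2k + 1) = -k^2 + 2,
and -(k+1)^2 + 2·(k+1) + 1 = -k^2 + 2.
Hence S_m = -m^2 + 2m + 1 for every m ≥ 0, by induction.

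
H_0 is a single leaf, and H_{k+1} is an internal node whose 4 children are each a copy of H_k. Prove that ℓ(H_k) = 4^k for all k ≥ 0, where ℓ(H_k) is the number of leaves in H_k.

Base case: ℓ(H_0) = 1, and 4^0 = 1.
Assume ℓ(H_r) = 4^r.
Then ℓ(H_{r+1}) = 4·ℓ(H_r) = 4·4^r = 4^{r+1}.
So the formula holds for r+1, and by induction ℓ(H_k) = 4^k for all k ≥ 0.

ℓ(H_k) = 4^k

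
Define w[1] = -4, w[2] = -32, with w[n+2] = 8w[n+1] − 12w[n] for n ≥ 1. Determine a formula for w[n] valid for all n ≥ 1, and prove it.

Claim: w[n] = 2^n − 6^n.

Base cases: w[1] = -4 and 2^1 − 6^1 = -4; w[2] = -32 and 2^2 − 6^2 = -32.
Assume w[i] = 2^i − 6^i for all 1 ≤ i ≤ j, where j ≥ 2.
Then w[j+1] = 8w[j] − 12w[j−1] = 8·(2^j − 6^j) − 12·(2^{j−1} − 6^{j−1}) = (8·2 − 12)2^{j−1} − (8·6 − 12)6^{j−1} = 4·2^{j−1} − 36·6^{j−1} = 2^{j+1} − 6^{j+1}.
So the formula holds for j+1, and by strong induction w[n] = 2^n − 6^n for all n ≥ 1.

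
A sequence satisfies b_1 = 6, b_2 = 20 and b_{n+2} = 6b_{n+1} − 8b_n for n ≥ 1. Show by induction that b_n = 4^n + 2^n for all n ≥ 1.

Base cases: b_1 = 6 and 4^1 + 2^1 = 6; b_2 = 20 and 4^2 + 2^2 = 20.
Assume b_j = 4^j + 2^j for all 1 ≤ j ≤ k, where k ≥ 2.
Then b_{k+1} = 6b_k − 8b_{k−1} = 6·(4^k + 2^k) − 8·(4^{k−1} + 2^{k−1}) = (6·4 − 8)4^{k−1} + (6·2 − 8)2^{k−1} = 16·4^{k−1} + 4·2^{k−1} = 4^{k+1} + 2^{k+1}.
This completes the inductive step, so b_n = 4^n + 2^n for all n ≥ 1.

b_n = 4^n + 2^n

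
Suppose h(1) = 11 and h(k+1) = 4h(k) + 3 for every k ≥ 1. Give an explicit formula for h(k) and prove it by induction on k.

Claim: h(k) = 3·4^k − 1.

Base case: h(1) = 11, and 3·4^1 − 1 = 12 − 1 = 11.
Assume h(m) = 3·4^m − 1 for some m ≥ 1.
Then h(m+1) = 4h(m) + 3 = 4·(3·4^m − 1) + 3 = 12·4^m − 4 + 3 = 3·4^{m+1} − 1.
By induction, h(k) = 3·4^k − 1 for all k ≥ 1.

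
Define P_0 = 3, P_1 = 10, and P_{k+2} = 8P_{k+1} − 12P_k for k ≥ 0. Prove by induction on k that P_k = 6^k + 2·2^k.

Base cases: P_0 = 3 and 6^0 + 2·2^0 = 3; P_1 = 10 and 6^1 + 2·2^1 = 10.
Assume P_i = 6^i + 2·2^i for all 0 ≤ i ≤ j, where j ≥ 1.
Then P_{j+1} = 8P_j − 12P_{j−1} = 8·(6^j + 2·2^j) − 12·(6^{j−1} + 2·2^{j−1}) = (8·6 − 12)6^{j−1} + 2·(8·2 − 12)2^{j−1} = 36·6^{j−1} + 8·2^{j−1} = 6^{j+1} + 2·2^{j+1}.
So the formula holds for j+1, and by strong induction P_k = 6^k + 2·2^k for all k ≥ 0.

P_k = 6^k + 2·2^k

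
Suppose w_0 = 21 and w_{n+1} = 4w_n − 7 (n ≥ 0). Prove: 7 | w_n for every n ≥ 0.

Base case: w_0 = 21 = 7·3, so 7 | w_0.
Assume 7 | w_r, so w_r = 7t for some integer t.
Then w_{r+1} = 4w_r − 7 = 4·(7t) − 7 = 7(4t − 1), so 7 | w_{r+1}.
So the property holds for r+1, and by induction 7 | w_n for all n ≥ 0.

7 | w_n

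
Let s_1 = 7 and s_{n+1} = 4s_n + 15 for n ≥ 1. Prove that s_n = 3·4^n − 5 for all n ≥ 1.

Base case: s_1 = 7, and 3·4^1 − 5 = 12 − 5 = 7.
Assume s_r = 3·4^r − 5 for some r ≥ 1.
Then s_{r+1} = 4s_r + 15 = 4·(3·4^r − 5) + 15 = 12·4^r − 20 + 15 = 3·4^{r+1} − 5.
Hence s_n = 3·4^n − 5 for every n ≥ 1, by induction.

s_n = 3·4^n − 5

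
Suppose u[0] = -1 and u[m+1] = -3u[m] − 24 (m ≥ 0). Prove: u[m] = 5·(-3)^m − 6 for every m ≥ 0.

Base case: u[0] = -1, and 5·(-3)^0 − 6 = 5 − 6 = -1.
Assume u[j] = 5·(-3)^j − 6 for some j ≥ 0.
Then u[j+1] = -3u[j] − 24 = -3·(5·(-3)^j − 6) − 24 = -15·(-3)^j + 18 − 24 = 5·(-3)^{j+1} − 6.
This completes the inductive step, so u[m] = 5·(-3)^m − 6 for all m ≥ 0.

u[m] = 5·(-3)^m − 6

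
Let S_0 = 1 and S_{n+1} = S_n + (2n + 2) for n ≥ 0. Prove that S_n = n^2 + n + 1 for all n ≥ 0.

Base case: S_0 = 1, and 0^2 + 0 + 1 = 1.
Assume S_k = k^2 + k + 1.
Then S_{k+1} = S_k + (2k + 2) = (k^2 + k + 1) + (2k + 2) = k^2 + 3k + 3,
and (k+1)^2 + (k+1) + 1 = k^2 + 3k + 3.
By induction, S_n = n^2 + n + 1 for all n ≥ 0.

S_n = n^2 + n + 1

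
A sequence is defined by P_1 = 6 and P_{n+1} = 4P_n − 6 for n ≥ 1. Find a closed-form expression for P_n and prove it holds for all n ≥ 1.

Claim: P_n = 4^n + 2.

Base case: P_1 = 6, and 4^1 + 2 = 4 + 2 = 6.
Assume P_r = 4^r + 2 for some r ≥ 1.
Then P_{r+1} = 4P_r − 6 = 4·(4^r + 2) − 6 = 4^{r+1} + 8 − 6 = 4^{r+1} + 2.
So the formula holds for r+1, and by induction P_n = 4^n + 2 for all n ≥ 1.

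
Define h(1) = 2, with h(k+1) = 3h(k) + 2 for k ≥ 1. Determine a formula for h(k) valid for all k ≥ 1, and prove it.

Claim: h(k) = 3^k − 1.

Base case: h(1) = 2, and 3^1 − 1 = 3 − 1 = 2.
Assume h(r) = 3^r − 1 for some r ≥ 1.
Then h(r+1) = 3h(r) + 2 = 3·(3^r − 1) + 2 = 3^{r+1} − 3 + 2 = 3^{r+1} − 1.
Hence h(k) = 3^k − 1 for every k ≥ 1, by induction.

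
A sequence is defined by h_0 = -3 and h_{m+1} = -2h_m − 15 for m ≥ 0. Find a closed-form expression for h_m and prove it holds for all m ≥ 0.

Claim: h_m = 2·(-2)^m − 5.

Base case: h_0 = -3, and 2·(-2)^0 − 5 = 2 − 5 = -3.
Assume h_k = 2·(-2)^k − 5 for some k ≥ 0.
Then h_{k+1} = -2h_k − 15 = -2·(2·(-2)^k − 5) − 15 = -4·(-2)^k + 10 − 15 = 2·(-2)^{k+1} − 5.
By induction, h_m = 2·(-2)^m − 5 for all m ≥ 0.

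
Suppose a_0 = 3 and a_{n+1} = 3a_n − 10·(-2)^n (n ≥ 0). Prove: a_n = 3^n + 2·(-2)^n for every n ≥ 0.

Base case: a_0 = 3, and 3^0 + 2·(-2)^0 = 1 + 2 = 3.
Assume a_m = 3^m + 2·(-2)^m for some m ≥ 0.
Then a_{m+1} = 3a_m − 10·(-2)^m = 3·(3^m + 2·(-2)^m) − 10·(-2)^m = 3^{m+1} + 6·(-2)^m − 10·(-2)^m = 3^{m+1} − 4·(-2)^m = 3^{m+1} + 2·(-2)^{m+1}.
Hence a_n = 3^n + 2·(-2)^n for every n ≥ 0, by induction.

a_n = 3^n + 2·(-2)^n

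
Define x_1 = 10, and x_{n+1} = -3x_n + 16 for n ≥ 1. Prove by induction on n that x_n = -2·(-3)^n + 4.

Base case: x_1 = 10, and -2·(-3)^1 + 4 = 6 + 4 = 10.
Assume x_j = -2·(-3)^j + 4 for some j ≥ 1.
Then x_{j+1} = -3x_j + 16 = -3·(-2·(-3)^j + 4) + 16 = 6·(-3)^j − 12 + 16 = -2·(-3)^{j+1} + 4.
By induction, x_n = -2·(-3)^n + 4 for all n ≥ 1.

x_n = -2·(-3)^n + 4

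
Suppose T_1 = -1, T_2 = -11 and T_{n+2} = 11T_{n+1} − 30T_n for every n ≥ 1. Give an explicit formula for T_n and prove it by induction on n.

Claim: T_n = -6^n + 5^n.

Base cases: T_1 = -1 and -6^1 + 5^1 = -1; T_2 = -11 and -6^2 + 5^2 = -11.
Assume T_j = -6^j + 5^j for all 1 ≤ j ≤ k, where k ≥ 2.
Then T_{k+1} = 11T_k − 30T_{k−1} = 11·(-6^k + 5^k) − 30·(-6^{k−1} + 5^{k−1}) = -(11·6 − 30)6^{k−1} + (11·5 − 30)5^{k−1} = -36·6^{k−1} + 25·5^{k−1} = -6^{k+1} + 5^{k+1}.
This completes the inductive step, so T_n = -6^n + 5^n for all n ≥ 1.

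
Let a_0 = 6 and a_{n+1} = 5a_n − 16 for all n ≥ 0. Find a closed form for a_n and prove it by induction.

Claim: a_n = 2·5^n + 4.

Base case: a_0 = 6, and 2·5^0 + 4 = 2 + 4 = 6.
Assume a_j = 2·5^j + 4 for some j ≥ 0.
Then a_{j+1} = 5a_j − 16 = 5·(2·5^j + 4) − 16 = 10·5^j + 20 − 16 = 2·5^{j+1} + 4.
Hence a_n = 2·5^n + 4 for every n ≥ 0, by induction.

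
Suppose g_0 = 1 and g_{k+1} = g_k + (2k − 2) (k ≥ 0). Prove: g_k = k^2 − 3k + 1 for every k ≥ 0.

Base case: g_0 = 1, and 0^2 − 3·0 + 1 = 1.
Assume g_m = m^2 − 3m + 1.
Then g_{m+1} = g_m + (2m − 2) = (m^2 − 3m + 1) + (2m − 2) = m^2 − m − 1,
and (m+1)^2 − 3·(m+1) + 1 = m^2 − m − 1.
This completes the inductive step, so g_k = k^2 − 3k + 1 for all k ≥ 0.

g_k = k^2 − 3k + 1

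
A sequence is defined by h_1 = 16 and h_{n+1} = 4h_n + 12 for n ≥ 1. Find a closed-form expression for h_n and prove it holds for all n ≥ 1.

Claim: h_n = 5·4^n − 4.

Base case: h_1 = 16, and 5·4^1 − 4 = 20 − 4 = 16.
Assume h_k = 5·4^k − 4 for some k ≥ 1.
Then h_{k+1} = 4h_k + 12 = 4·(5·4^k − 4) + 12 = 20·4^k − 16 + 12 = 5·4^{k+1} − 4.
This completes the inductive step, so h_n = 5·4^n − 4 for all n ≥ 1.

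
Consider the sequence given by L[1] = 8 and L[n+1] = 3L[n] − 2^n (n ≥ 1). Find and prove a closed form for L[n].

Claim: L[n] = 2·3^n + 2^n.

Base case: L[1] = 8, and 2·3^1 + 2^1 = 6 + 2 = 8.
Assume L[m] = 2·3^m + 2^m for some m ≥ 1.
Then L[m+1] = 3L[m] − 2^m = 3·(2·3^m + 2^m) − 2^m = 2·3^{m+1} + 3·2^m − 2^m = 2·3^{m+1} + 2·2^m = 2·3^{m+1} + 2^{m+1}.
So the formula holds for m+1, and by induction L[n] = 2·3^n + 2^n for all n ≥ 1.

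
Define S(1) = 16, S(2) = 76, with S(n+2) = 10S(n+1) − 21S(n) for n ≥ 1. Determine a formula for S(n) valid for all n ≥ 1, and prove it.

Claim: S(n) = 3·3^n + 7^n.

Base cases: S(1) = 16 and 3·3^1 + 7^1 = 16; S(2) = 76 and 3·3^2 + 7^2 = 76.
Assume S(j) = 3·3^j + 7^j for all 1 ≤ j ≤ r, where r ≥ 2.
Then S(r+1) = 10S(r) − 21S(r−1) = 10·(3·3^r + 7^r) − 21·(3·3^{r−1} + 7^{r−1}) = 3·(10·3 − 21)3^{r−1} + (10·7 − 21)7^{r−1} = 27·3^{r−1} + 49·7^{r−1} = 3·3^{r+1} + 7^{r+1}.
This completes the inductive step, so S(n) = 3·3^n + 7^n for all n ≥ 1.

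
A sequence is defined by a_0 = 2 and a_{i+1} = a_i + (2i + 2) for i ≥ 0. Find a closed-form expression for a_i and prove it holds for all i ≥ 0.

Claim: a_i = i^2 + i + 2.

Base case: a_0 = 2, and 0^2 + 0 + 2 = 2.
Assume a_k = k^2 + k + 2.
Then a_{k+1} = a_k + (2k + 2) = (k^2 + k + 2) + (2k + 2) = k^2 + 3k + 4,
and (k+1)^2 + (k+1) + 2 = k^2 + 3k + 4.
By induction, a_i = i^2 + i + 2 for all i ≥ 0.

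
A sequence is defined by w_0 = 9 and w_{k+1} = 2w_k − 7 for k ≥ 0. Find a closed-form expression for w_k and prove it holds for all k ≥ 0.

Claim: w_k = 2^{k+1} + 7.

Base case: w_0 = 9, and 2^{0+1} + 7 = 2 + 7 = 9.
Assume w_m = 2^{m+1} + 7 for some m ≥ 0.
Then w_{m+1} = 2w_m − 7 = 2·(2^{m+1} + 7) − 7 = 2^{m+2} + 14 − 7 = 2^{m+2} + 7.
Hence w_k = 2^{k+1} + 7 for every k ≥ 0, by induction.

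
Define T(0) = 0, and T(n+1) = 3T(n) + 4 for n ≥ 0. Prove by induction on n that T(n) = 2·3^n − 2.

Base case: T(0) = 0, and 2·3^0 − 2 = 2 − 2 = 0.
Assume T(j) = 2·3^j − 2 for some j ≥ 0.
Then T(j+1) = 3T(j) + 4 = 3·(2·3^j − 2) + 4 = 6·3^j − 6 + 4 = 2·3^{j+1} − 2.
Hence T(n) = 2·3^n − 2 for every n ≥ 0, by induction.

T(n) = 2·3^n − 2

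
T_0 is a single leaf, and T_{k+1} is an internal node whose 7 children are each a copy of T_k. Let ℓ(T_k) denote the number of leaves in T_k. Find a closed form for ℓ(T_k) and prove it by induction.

Claim: ℓ(T_k) = 7^k.

Base case: ℓ(T_0) = 1, and 7^0 = 1.
Assume ℓ(T_m) = 7^m.
Then ℓ(T_{m+1}) = 7·ℓ(T_m) = 7·7^m = 7^{m+1}.
So the formula holds for m+1, and by induction ℓ(T_k) = 7^k for all k ≥ 0.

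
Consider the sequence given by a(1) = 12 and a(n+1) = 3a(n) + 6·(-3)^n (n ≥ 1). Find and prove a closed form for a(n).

Claim: a(n) = 3·3^n − (-3)^n.

Base case: a(1) = 12, and 3·3^1 − (-3)^1 = 9 + 3 = 12.
Assume a(k) = 3·3^k − (-3)^k for some k ≥ 1.
Then a(k+1) = 3a(k) + 6·(-3)^k = 3·(3·3^k − (-3)^k) + 6·(-3)^k = 3·3^{k+1} − 3·(-3)^k + 6·(-3)^k = 3·3^{k+1} + 3·(-3)^k = 3·3^{k+1} − (-3)^{k+1}.
By induction, a(n) = 3·3^n − (-3)^n for all n ≥ 1.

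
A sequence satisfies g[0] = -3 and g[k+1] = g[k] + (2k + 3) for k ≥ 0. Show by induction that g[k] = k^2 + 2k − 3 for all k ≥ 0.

Base case: g[0] = -3, and 0^2 + 2·0 − 3 = -3.
Assume g[j] = j^2 + 2j − 3.
Then g[j+1] = g[j] + (2j + 3) = (j^2 + 2j − 3) + (2j + 3) = j^2 + 4j,
and (j+1)^2 + 2·(j+1) − 3 = j^2 + 4j.
Hence g[k] = k^2 + 2k − 3 for every k ≥ 0, by induction.

g[k] = k^2 + 2k − 3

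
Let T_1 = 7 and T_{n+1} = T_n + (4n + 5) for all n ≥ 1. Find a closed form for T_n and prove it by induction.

Claim: T_n = 2n^2 + 3n + 2.

Base case: T_1 = 7, and 2·1^2 + 3·1 + 2 = 7.
Assume T_m = 2m^2 + 3m + 2.
Then T_{m+1} = T_m + (4m + 5) = (2m^2 + 3m + 2) + (4m + 5) = 2m^2 + 7m + 7,
and 2·(m+1)^2 + 3·(m+1) + 2 = 2m^2 + 7m + 7.
Hence T_n = 2n^2 + 3n + 2 for every n ≥ 1, by induction.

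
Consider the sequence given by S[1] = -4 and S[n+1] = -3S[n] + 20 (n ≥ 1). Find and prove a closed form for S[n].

Claim: S[n] = 3·(-3)^n + 5.

Base case: S[1] = -4, and 3·(-3)^1 + 5 = -9 + 5 = -4.
Assume S[k] = 3·(-3)^k + 5 for some k ≥ 1.
Then S[k+1] = -3S[k] + 20 = -3·(3·(-3)^k + 5) + 20 = -9·(-3)^k − 15 + 20 = 3·(-3)^{k+1} + 5.
Hence S[n] = 3·(-3)^n + 5 for every n ≥ 1, by induction.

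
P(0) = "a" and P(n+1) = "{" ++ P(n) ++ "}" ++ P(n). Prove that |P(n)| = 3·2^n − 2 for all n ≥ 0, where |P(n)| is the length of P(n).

Base case: |P(0)| = 1, and 3·2^0 − 2 = 1.
Assume |P(r)| = 3·2^r − 2.
Then |P(r+1)| = 1 + |P(r)| + 1 + |P(r)| = 2|P(r)| + 2 = 2(3·2^r − 2) + 2 = 3·2^{r+1} − 4 + 2 = 3·2^{r+1} − 2.
This completes the inductive step, so |P(n)| = 3·2^n − 2 for all n ≥ 0.

|P(n)| = 3·2^n − 2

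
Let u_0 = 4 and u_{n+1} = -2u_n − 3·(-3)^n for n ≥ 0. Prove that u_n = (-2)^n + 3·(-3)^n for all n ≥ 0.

Base case: u_0 = 4, and (-2)^0 + 3·(-3)^0 = 1 + 3 = 4.
Assume u_j = (-2)^j + 3·(-3)^j for some j ≥ 0.
Then u_{j+1} = -2u_j − 3·(-3)^j = -2·((-2)^j + 3·(-3)^j) − 3·(-3)^j = (-2)^{j+1} − 6·(-3)^j − 3·(-3)^j = (-2)^{j+1} − 9·(-3)^j = (-2)^{j+1} + 3·(-3)^{j+1}.
This completes the inductive step, so u_n = (-2)^n + 3·(-3)^n for all n ≥ 0.

u_n = (-2)^n + 3·(-3)^n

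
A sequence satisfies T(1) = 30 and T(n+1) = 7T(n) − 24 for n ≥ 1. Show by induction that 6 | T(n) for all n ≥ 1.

Base case: T(1) = 30 = 6·5, so 6 | T(1).
Assume 6 | T(m), so T(m) = 6t for some integer t.
Then T(m+1) = 7T(m) − 24 = 7·(6t) − 24 = 6(7t − 4), so 6 | T(m+1).
This completes the inductive step, so 6 | T(n) for all n ≥ 1.

6 | T(n)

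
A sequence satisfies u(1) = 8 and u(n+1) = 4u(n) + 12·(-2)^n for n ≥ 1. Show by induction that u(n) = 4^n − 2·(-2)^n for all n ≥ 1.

Base case: u(1) = 8, and 4^1 − 2·(-2)^1 = 4 + 4 = 8.
Assume u(k) = 4^k − 2·(-2)^k for some k ≥ 1.
Then u(k+1) = 4u(k) + 12·(-2)^k = 4·(4^k − 2·(-2)^k) + 12·(-2)^k = 4^{k+1} − 8·(-2)^k + 12·(-2)^k = 4^{k+1} + 4·(-2)^k = 4^{k+1} − 2·(-2)^{k+1}.
By induction, u(n) = 4^n − 2·(-2)^n for all n ≥ 1.

u(n) = 4^n − 2·(-2)^n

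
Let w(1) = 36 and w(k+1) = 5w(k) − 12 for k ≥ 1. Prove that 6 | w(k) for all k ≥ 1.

Base case: w(1) = 36 = 6·6, so 6 | w(1).
Assume 6 | w(j), so w(j) = 6t for some integer t.
Then w(j+1) = 5w(j) − 12 = 5·(6t) − 12 = 6(5t − 2), so 6 | w(j+1).
Hence 6 | w(k) for every k ≥ 1, by induction.

6 | w(k)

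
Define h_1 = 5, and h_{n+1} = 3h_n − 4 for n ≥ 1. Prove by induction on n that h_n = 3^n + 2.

Base case: h_1 = 5, and 3^1 + 2 = 3 + 2 = 5.
Assume h_m = 3^m + 2 for some m ≥ 1.
Then h_{m+1} = 3h_m − 4 = 3·(3^m + 2) − 4 = 3^{m+1} + 6 − 4 = 3^{m+1} + 2.
This completes the inductive step, so h_n = 3^n + 2 for all n ≥ 1.

h_n = 3^n + 2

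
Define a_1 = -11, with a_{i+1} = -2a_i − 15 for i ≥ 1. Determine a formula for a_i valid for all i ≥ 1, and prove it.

Claim: a_i = 3·(-2)^i − 5.

Base case: a_1 = -11, and 3·(-2)^1 − 5 = -6 − 5 = -11.
Assume a_k = 3·(-2)^k − 5 for some k ≥ 1.
Then a_{k+1} = -2a_k − 15 = -2·(3·(-2)^k − 5) − 15 = -6·(-2)^k + 10 − 15 = 3·(-2)^{k+1} − 5.
This completes the inductive step, so a_i = 3·(-2)^i − 5 for all i ≥ 1.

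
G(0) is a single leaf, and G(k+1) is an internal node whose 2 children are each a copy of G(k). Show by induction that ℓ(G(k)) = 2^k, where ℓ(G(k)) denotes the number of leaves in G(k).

Base case: ℓ(G(0)) = 1, and 2^0 = 1.
Assume ℓ(G(r)) = 2^r.
Then ℓ(G(r+1)) = 2·ℓ(G(r)) = 2·2^r = 2^{r+1}.
This completes the inductive step, so ℓ(G(k)) = 2^k for all k ≥ 0.

ℓ(G(k)) = 2^k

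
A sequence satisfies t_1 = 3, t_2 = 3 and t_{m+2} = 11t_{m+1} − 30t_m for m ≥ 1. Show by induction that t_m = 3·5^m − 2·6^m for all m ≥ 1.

Base cases: t_1 = 3 and 3·5^1 − 2·6^1 = 3; t_2 = 3 and 3·5^2 − 2·6^2 = 3.
Assume t_i = 3·5^i − 2·6^i for all 1 ≤ i ≤ j, where j ≥ 2.
Then t_{j+1} = 11t_j − 30t_{j−1} = 11·(3·5^j − 2·6^j) − 30·(3·5^{j−1} − 2·6^{j−1}) = 3·(11·5 − 30)5^{j−1} − 2·(11·6 − 30)6^{j−1} = 75·5^{j−1} − 72·6^{j−1} = 3·5^{j+1} − 2·6^{j+1}.
By strong induction, t_m = 3·5^m − 2·6^m for all m ≥ 1.

t_m = 3·5^m − 2·6^m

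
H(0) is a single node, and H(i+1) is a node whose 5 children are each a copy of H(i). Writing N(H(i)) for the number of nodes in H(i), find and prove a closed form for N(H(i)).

Claim: N(H(i)) = (5^{i+1} − 1)/4.

Base case: N(H(0)) = 1, and (5^{0+1} − 1)/4 = 1.
Assume N(H(j)) = (5^{j+1} − 1)/4.
Then N(H(j+1)) = 1 + 5N(H(j)) = 1 + 5·(5^{j+1} − 1)/4 = 1 + (5^{j+2} − 5)/4 = (4 + 5^{j+2} − 5)/4 = (5^{j+2} − 1)/4.
So the formula holds for j+1, and by induction N(H(i)) = (5^{i+1} − 1)/4 for all i ≥ 0.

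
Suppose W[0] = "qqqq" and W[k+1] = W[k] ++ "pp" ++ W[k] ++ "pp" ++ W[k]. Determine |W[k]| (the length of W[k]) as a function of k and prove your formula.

Claim: |W[k]| = 6·3^k − 2.

Base case: |W[0]| = 4, and 6·3^0 − 2 = 4.
Assume |W[m]| = 6·3^m − 2.
Then |W[m+1]| = 3|W[m]| + 4 = 3(6·3^m − 2) + 4 = 6·3^{m+1} − 6 + 4 = 6·3^{m+1} − 2.
By induction, |W[k]| = 6·3^k − 2 for all k ≥ 0.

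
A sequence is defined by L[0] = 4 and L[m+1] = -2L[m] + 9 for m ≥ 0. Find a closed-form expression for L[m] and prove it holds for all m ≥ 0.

Claim: L[m] = (-2)^m + 3.

Base case: L[0] = 4, and (-2)^0 + 3 = 1 + 3 = 4.
Assume L[r] = (-2)^r + 3 for some r ≥ 0.
Then L[r+1] = -2L[r] + 9 = -2·((-2)^r + 3) + 9 = -2·(-2)^r − 6 + 9 = (-2)^{r+1} + 3.
By induction, L[m] = (-2)^m + 3 for all m ≥ 0.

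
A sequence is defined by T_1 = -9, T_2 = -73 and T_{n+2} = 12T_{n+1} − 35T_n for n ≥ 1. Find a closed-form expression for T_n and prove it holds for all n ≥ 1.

Claim: T_n = 5^n − 2·7^n.

Base cases: T_1 = -9 and 5^1 − 2·7^1 = -9; T_2 = -73 and 5^2 − 2·7^2 = -73.
Assume T_j = 5^j − 2·7^j for all 1 ≤ j ≤ r, where r ≥ 2.
Then T_{r+1} = 12T_r − 35T_{r−1} = 12·(5^r − 2·7^r) − 35·(5^{r−1} − 2·7^{r−1}) = (12·5 − 35)5^{r−1} − 2·(12·7 − 35)7^{r−1} = 25·5^{r−1} − 98·7^{r−1} = 5^{r+1} − 2·7^{r+1}.
By strong induction, T_n = 5^n − 2·7^n for all n ≥ 1.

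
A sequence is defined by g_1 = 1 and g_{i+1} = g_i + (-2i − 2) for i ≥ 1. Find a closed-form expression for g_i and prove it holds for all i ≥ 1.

Claim: g_i = -i^2 − i + 3.

Base case: g_1 = 1, and -1^2 − 1 + 3 = 1.
Assume g_r = -r^2 − r + 3.
Then g_{r+1} = g_r + (-2r − 2) = (-r^2 − r + 3) + (-2r − 2) = -r^2 − 3r + 1,
and -(r+1)^2 − (r+1) + 3 = -r^2 − 3r + 1.
By induction, g_i = -i^2 − i + 3 for all i ≥ 1.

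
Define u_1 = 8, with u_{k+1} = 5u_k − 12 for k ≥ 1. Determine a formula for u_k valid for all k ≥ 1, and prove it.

Claim: u_k = 5^k + 3.

Base case: u_1 = 8, and 5^1 + 3 = 5 + 3 = 8.
Assume u_r = 5^r + 3 for some r ≥ 1.
Then u_{r+1} = 5u_r − 12 = 5·(5^r + 3) − 12 = 5^{r+1} + 15 − 12 = 5^{r+1} + 3.
This completes the inductive step, so u_k = 5^k + 3 for all k ≥ 1.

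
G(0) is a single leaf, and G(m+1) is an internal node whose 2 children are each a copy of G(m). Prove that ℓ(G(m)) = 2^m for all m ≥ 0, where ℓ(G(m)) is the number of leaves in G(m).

Base case: ℓ(G(0)) = 1, and 2^0 = 1.
Assume ℓ(G(k)) = 2^k.
Then ℓ(G(k+1)) = 2·ℓ(G(k)) = 2·2^k = 2^{k+1}.
So the formula holds for k+1, and by induction ℓ(G(m)) = 2^m for all m ≥ 0.

ℓ(G(m)) = 2^m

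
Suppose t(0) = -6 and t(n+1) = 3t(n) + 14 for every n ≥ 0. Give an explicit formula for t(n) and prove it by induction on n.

Claim: t(n) = 3^n − 7.

Base case: t(0) = -6, and 3^0 − 7 = 1 − 7 = -6.
Assume t(m) = 3^m − 7 for some m ≥ 0.
Then t(m+1) = 3t(m) + 14 = 3·(3^m − 7) + 14 = 3^{m+1} − 21 + 14 = 3^{m+1} − 7.
By induction, t(n) = 3^n − 7 for all n ≥ 0.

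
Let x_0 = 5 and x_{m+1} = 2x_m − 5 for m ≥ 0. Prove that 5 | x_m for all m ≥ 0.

Base case: x_0 = 5 = 5·1, so 5 | x_0.
Assume 5 | x_r, so x_r = 5t for some integer t.
Then x_{r+1} = 2x_r − 5 = 2·(5t) − 5 = 5(2t − 1), so 5 | x_{r+1}.
This completes the inductive step, so 5 | x_m for all m ≥ 0.

5 | x_m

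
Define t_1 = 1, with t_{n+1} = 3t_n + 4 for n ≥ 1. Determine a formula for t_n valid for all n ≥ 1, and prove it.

Claim: t_n = 3^n − 2.

Base case: t_1 = 1, and 3^1 − 2 = 3 − 2 = 1.
Assume t_j = 3^j − 2 for some j ≥ 1.
Then t_{j+1} = 3t_j + 4 = 3·(3^j − 2) + 4 = 3^{j+1} − 6 + 4 = 3^{j+1} − 2.
By induction, t_n = 3^n − 2 for all n ≥ 1.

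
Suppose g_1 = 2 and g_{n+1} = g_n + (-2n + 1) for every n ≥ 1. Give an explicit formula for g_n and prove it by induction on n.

Claim: g_n = -n^2 + 2n + 1.

Base case: g_1 = 2, and -1^2 + 2·1 + 1 = 2.
Assume g_j = -j^2 + 2j + 1.
Then g_{j+1} = g_j + (-2j + 1) = (-j^2 + 2j + 1) + (-2j + 1) = -j^2 + 2,
and -(j+1)^2 + 2·(j+1) + 1 = -j^2 + 2.
This completes the inductive step, so g_n = -n^2 + 2n + 1 for all n ≥ 1.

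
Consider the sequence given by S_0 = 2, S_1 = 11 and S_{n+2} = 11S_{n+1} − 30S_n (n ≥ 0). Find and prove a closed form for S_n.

Claim: S_n = 5^n + 6^n.

Base cases: S_0 = 2 and 5^0 + 6^0 = 2; S_1 = 11 and 5^1 + 6^1 = 11.
Assume S_i = 5^i + 6^i for all 0 ≤ i ≤ j, where j ≥ 1.
Then S_{j+1} = 11S_j − 30S_{j−1} = 11·(5^j + 6^j) − 30·(5^{j−1} + 6^{j−1}) = (11·5 − 30)5^{j−1} + (11·6 − 30)6^{j−1} = 25·5^{j−1} + 36·6^{j−1} = 5^{j+1} + 6^{j+1}.
By strong induction, S_n = 5^n + 6^n for all n ≥ 0.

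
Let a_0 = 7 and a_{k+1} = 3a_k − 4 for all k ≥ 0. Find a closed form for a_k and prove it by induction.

Claim: a_k = 5·3^k + 2.

Base case: a_0 = 7, and 5·3^0 + 2 = 5 + 2 = 7.
Assume a_r = 5·3^r + 2 for some r ≥ 0.
Then a_{r+1} = 3a_r − 4 = 3·(5·3^r + 2) − 4 = 15·3^r + 6 − 4 = 5·3^{r+1} + 2.
By induction, a_k = 5·3^k + 2 for all k ≥ 0.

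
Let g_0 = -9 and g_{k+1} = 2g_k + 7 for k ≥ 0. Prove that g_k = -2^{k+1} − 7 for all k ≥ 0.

Base case: g_0 = -9, and -2^{0+1} − 7 = -2 − 7 = -9.
Assume g_r = -2^{r+1} − 7 for some r ≥ 0.
Then g_{r+1} = 2g_r + 7 = 2·(-2^{r+1} − 7) + 7 = -2^{r+2} − 14 + 7 = -2^{r+2} − 7.
So the formula holds for r+1, and by induction g_k = -2^{k+1} − 7 for all k ≥ 0.

g_k = -2^{k+1} − 7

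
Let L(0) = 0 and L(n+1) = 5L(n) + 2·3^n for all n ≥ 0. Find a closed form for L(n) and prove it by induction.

Claim: L(n) = 5^n − 3^n.

Base case: L(0) = 0, and 5^0 − 3^0 = 1 − 1 = 0.
Assume L(j) = 5^j − 3^j for some j ≥ 0.
Then L(j+1) = 5L(j) + 2·3^j = 5·(5^j − 3^j) + 2·3^j = 5^{j+1} − 5·3^j + 2·3^j = 5^{j+1} − 3·3^j = 5^{j+1} − 3^{j+1}.
By induction, L(n) = 5^n − 3^n for all n ≥ 0.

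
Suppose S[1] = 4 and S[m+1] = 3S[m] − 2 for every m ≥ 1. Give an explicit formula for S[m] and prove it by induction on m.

Claim: S[m] = 3^m + 1.

Base case: S[1] = 4, and 3^1 + 1 = 3 + 1 = 4.
Assume S[j] = 3^j + 1 for some j ≥ 1.
Then S[j+1] = 3S[j] − 2 = 3·(3^j + 1) − 2 = 3^{j+1} + 3 − 2 = 3^{j+1} + 1.
Hence S[m] = 3^m + 1 for every m ≥ 1, by induction.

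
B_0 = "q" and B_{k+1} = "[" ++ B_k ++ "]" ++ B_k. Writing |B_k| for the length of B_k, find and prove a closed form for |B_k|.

Claim: |B_k| = 3·2^k − 2.

Base case: |B_0| = 1, and 3·2^0 − 2 = 1.
Assume |B_m| = 3·2^m − 2.
Then |B_{m+1}| = 1 + |B_m| + 1 + |B_m| = 2|B_m| + 2 = 2(3·2^m − 2) + 2 = 3·2^{m+1} − 4 + 2 = 3·2^{m+1} − 2.
So the formula holds for m+1, and by induction |B_k| = 3·2^k − 2 for all k ≥ 0.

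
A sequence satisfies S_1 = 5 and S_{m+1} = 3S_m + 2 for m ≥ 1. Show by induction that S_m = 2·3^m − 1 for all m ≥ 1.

Base case: S_1 = 5, and 2·3^1 − 1 = 6 − 1 = 5.
Assume S_k = 2·3^k − 1 for some k ≥ 1.
Then S_{k+1} = 3S_k + 2 = 3·(2·3^k − 1) + 2 = 6·3^k − 3 + 2 = 2·3^{k+1} − 1.
This completes the inductive step, so S_m = 2·3^m − 1 for all m ≥ 1.

S_m = 2·3^m − 1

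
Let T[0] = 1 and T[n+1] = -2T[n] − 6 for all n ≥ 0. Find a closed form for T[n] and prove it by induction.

Claim: T[n] = 3·(-2)^n − 2.

Base case: T[0] = 1, and 3·(-2)^0 − 2 = 3 − 2 = 1.
Assume T[m] = 3·(-2)^m − 2 for some m ≥ 0.
Then T[m+1] = -2T[m] − 6 = -2·(3·(-2)^m − 2) − 6 = -6·(-2)^m + 4 − 6 = 3·(-2)^{m+1} − 2.
So the formula holds for m+1, and by induction T[n] = 3·(-2)^n − 2 for all n ≥ 0.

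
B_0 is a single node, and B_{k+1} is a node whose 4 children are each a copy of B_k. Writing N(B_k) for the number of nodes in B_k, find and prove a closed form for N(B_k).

Claim: N(B_k) = (4^{k+1} − 1)/3.

Base case: N(B_0) = 1, and (4^{0+1} − 1)/3 = 1.
Assume N(B_m) = (4^{m+1} − 1)/3.
Then N(B_{m+1}) = 1 + 4N(B_m) = 1 + 4·(4^{m+1} − 1)/3 = 1 + (4^{m+2} − 4)/3 = (3 + 4^{m+2} − 4)/3 = (4^{m+2} − 1)/3.
So the formula holds for m+1, and by induction N(B_k) = (4^{k+1} − 1)/3 for all k ≥ 0.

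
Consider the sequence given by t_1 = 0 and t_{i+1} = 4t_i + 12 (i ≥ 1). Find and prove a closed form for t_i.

Claim: t_i = 4^i − 4.

Base case: t_1 = 0, and 4^1 − 4 = 4 − 4 = 0.
Assume t_k = 4^k − 4 for some k ≥ 1.
Then t_{k+1} = 4t_k + 12 = 4·(4^k − 4) + 12 = 4^{k+1} − 16 + 12 = 4^{k+1} − 4.
So the formula holds for k+1, and by induction t_i = 4^i − 4 for all i ≥ 1.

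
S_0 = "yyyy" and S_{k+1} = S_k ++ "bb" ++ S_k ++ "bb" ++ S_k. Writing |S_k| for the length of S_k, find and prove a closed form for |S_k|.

Claim: |S_k| = 6·3^k − 2.

Base case: |S_0| = 4, and 6·3^0 − 2 = 4.
Assume |S_m| = 6·3^m − 2.
Then |S_{m+1}| = 3|S_m| + 4 = 3(6·3^m − 2) + 4 = 6·3^{m+1} − 6 + 4 = 6·3^{m+1} − 2.
Hence |S_k| = 6·3^k − 2 for every k ≥ 0, by induction.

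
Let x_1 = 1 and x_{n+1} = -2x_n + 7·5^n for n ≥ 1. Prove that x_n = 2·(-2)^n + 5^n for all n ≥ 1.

Base case: x_1 = 1, and 2·(-2)^1 + 5^1 = -4 + 5 = 1.
Assume x_m = 2·(-2)^m + 5^m for some m ≥ 1.
Then x_{m+1} = -2x_m + 7·5^m = -2·(2·(-2)^m + 5^m) + 7·5^m = 2·(-2)^{m+1} − 2·5^m + 7·5^m = 2·(-2)^{m+1} + 5·5^m = 2·(-2)^{m+1} + 5^{m+1}.
This completes the inductive step, so x_n = 2·(-2)^n + 5^n for all n ≥ 1.

x_n = 2·(-2)^n + 5^n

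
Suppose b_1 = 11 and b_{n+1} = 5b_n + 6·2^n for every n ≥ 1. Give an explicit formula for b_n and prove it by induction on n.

Claim: b_n = 3·5^n − 2·2^n.

Base case: b_1 = 11, and 3·5^1 − 2·2^1 = 15 − 4 = 11.
Assume b_r = 3·5^r − 2·2^r for some r ≥ 1.
Then b_{r+1} = 5b_r + 6·2^r = 5·(3·5^r − 2·2^r) + 6·2^r = 3·5^{r+1} − 10·2^r + 6·2^r = 3·5^{r+1} − 4·2^r = 3·5^{r+1} − 2·2^{r+1}.
By induction, b_n = 3·5^n − 2·2^n for all n ≥ 1.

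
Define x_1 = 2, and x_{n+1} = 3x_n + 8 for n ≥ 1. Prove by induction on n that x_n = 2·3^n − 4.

Base case: x_1 = 2, and 2·3^1 − 4 = 6 − 4 = 2.
Assume x_r = 2·3^r − 4 for some r ≥ 1.
Then x_{r+1} = 3x_r + 8 = 3·(2·3^r − 4) + 8 = 6·3^r − 12 + 8 = 2·3^{r+1} − 4.
Hence x_n = 2·3^n − 4 for every n ≥ 1, by induction.

x_n = 2·3^n − 4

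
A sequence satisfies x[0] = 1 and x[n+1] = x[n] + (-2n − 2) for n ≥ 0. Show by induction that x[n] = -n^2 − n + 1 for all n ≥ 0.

Base case: x[0] = 1, and -0^2 − 0 + 1 = 1.
Assume x[m] = -m^2 − m + 1.
Then x[m+1] = x[m] + (-2m − 2) = (-m^2 − m + 1) + (-2m − 2) = -m^2 − 3m − 1,
and -(m+1)^2 − (m+1) + 1 = -m^2 − 3m − 1.
Hence x[n] = -n^2 − n + 1 for every n ≥ 0, by induction.

x[n] = -n^2 − n + 1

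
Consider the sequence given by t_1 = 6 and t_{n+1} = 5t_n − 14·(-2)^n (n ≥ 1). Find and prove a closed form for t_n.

Claim: t_n = 2·5^n + 2·(-2)^n.

Base case: t_1 = 6, and 2·5^1 + 2·(-2)^1 = 10 − 4 = 6.
Assume t_j = 2·5^j + 2·(-2)^j for some j ≥ 1.
Then t_{j+1} = 5t_j − 14·(-2)^j = 5·(2·5^j + 2·(-2)^j) − 14·(-2)^j = 2·5^{j+1} + 10·(-2)^j − 14·(-2)^j = 2·5^{j+1} − 4·(-2)^j = 2·5^{j+1} + 2·(-2)^{j+1}.
By induction, t_n = 2·5^n + 2·(-2)^n for all n ≥ 1.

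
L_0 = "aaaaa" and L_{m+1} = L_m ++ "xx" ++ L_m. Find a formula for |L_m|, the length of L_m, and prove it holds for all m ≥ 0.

Claim: |L_m| = 7·2^m − 2.

Base case: |L_0| = 5, and 7·2^0 − 2 = 5.
Assume |L_j| = 7·2^j − 2.
Then |L_{j+1}| = |L_j| + 2 + |L_j| = 2|L_j| + 2 = 2(7·2^j − 2) + 2 = 7·2^{j+1} − 4 + 2 = 7·2^{j+1} − 2.
This completes the inductive step, so |L_m| = 7·2^m − 2 for all m ≥ 0.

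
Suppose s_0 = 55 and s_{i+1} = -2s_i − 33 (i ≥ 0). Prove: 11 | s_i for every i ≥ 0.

Base case: s_0 = 55 = 11·5, so 11 | s_0.
Assume 11 | s_r, so s_r = 11t for some integer t.
Then s_{r+1} = -2s_r − 33 = -2·(11t) − 33 = 11(-2t − 3), so 11 | s_{r+1}.
This completes the inductive step, so 11 | s_i for all i ≥ 0.

11 | s_i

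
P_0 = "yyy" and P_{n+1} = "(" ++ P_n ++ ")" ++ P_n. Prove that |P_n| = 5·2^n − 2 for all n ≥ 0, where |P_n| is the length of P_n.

Base case: |P_0| = 3, and 5·2^0 − 2 = 3.
Assume |P_r| = 5·2^r − 2.
Then |P_{r+1}| = 1 + |P_r| + 1 + |P_r| = 2|P_r| + 2 = 2(5·2^r − 2) + 2 = 5·2^{r+1} − 4 + 2 = 5·2^{r+1} − 2.
This completes the inductive step, so |P_n| = 5·2^n − 2 for all n ≥ 0.

|P_n| = 5·2^n − 2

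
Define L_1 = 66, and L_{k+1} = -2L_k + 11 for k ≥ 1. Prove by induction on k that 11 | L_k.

Base case: L_1 = 66 = 11·6, so 11 | L_1.
Assume 11 | L_r, so L_r = 11t for some integer t.
Then L_{r+1} = -2L_r + 11 = -2·(11t) + 11 = 11(-2t + 1), so 11 | L_{r+1}.
By induction, 11 | L_k for all k ≥ 1.

11 | L_k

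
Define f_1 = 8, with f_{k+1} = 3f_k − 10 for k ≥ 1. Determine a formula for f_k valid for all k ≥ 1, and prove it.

Claim: f_k = 3^k + 5.

Base case: f_1 = 8, and 3^1 + 5 = 3 + 5 = 8.
Assume f_r = 3^r + 5 for some r ≥ 1.
Then f_{r+1} = 3f_r − 10 = 3·(3^r + 5) − 10 = 3^{r+1} + 15 − 10 = 3^{r+1} + 5.
Hence f_k = 3^k + 5 for every k ≥ 1, by induction.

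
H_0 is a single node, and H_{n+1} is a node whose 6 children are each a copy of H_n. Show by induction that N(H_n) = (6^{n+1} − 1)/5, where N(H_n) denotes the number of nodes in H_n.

Base case: N(H_0) = 1, and (6^{0+1} − 1)/5 = 1.
Assume N(H_m) = (6^{m+1} − 1)/5.
Then N(H_{m+1}) = 1 + 6N(H_m) = 1 + 6·(6^{m+1} − 1)/5 = 1 + (6^{m+2} − 6)/5 = (5 + 6^{m+2} − 6)/5 = (6^{m+2} − 1)/5.
Hence N(H_n) = (6^{n+1} − 1)/5 for every n ≥ 0, by induction.

N(H_n) = (6^{n+1} − 1)/5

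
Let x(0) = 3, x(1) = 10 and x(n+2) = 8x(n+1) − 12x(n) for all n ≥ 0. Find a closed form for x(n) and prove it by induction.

Claim: x(n) = 2·2^n + 6^n.

Base cases: x(0) = 3 and 2·2^0 + 6^0 = 3; x(1) = 10 and 2·2^1 + 6^1 = 10.
Assume x(i) = 2·2^i + 6^i for all 0 ≤ i ≤ j, where j ≥ 1.
Then x(j+1) = 8x(j) − 12x(j−1) = 8·(2·2^j + 6^j) − 12·(2·2^{j−1} + 6^{j−1}) = 2·(8·2 − 12)2^{j−1} + (8·6 − 12)6^{j−1} = 8·2^{j−1} + 36·6^{j−1} = 2·2^{j+1} + 6^{j+1}.
Hence x(n) = 2·2^n + 6^n for every n ≥ 0, by strong induction.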